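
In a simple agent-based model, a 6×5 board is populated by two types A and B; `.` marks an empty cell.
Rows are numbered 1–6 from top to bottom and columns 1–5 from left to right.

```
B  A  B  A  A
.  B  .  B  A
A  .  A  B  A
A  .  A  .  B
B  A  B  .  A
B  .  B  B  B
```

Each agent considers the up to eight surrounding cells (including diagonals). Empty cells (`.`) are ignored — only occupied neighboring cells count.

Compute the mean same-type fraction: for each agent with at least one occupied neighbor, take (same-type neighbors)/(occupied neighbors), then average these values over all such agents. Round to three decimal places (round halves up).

0.429

(1,1)B 1/2
(1,2)A 0/3
(1,3)B 2/4
(1,4)A 2/4
(1,5)A 2/3
(2,2)B 2/5
(2,4)B 2/7
(2,5)A 3/5
(3,1)A 1/2
(3,3)A 1/4
(3,4)B 2/6
(3,5)A 1/4
(4,1)A 2/3
(4,3)A 2/4
(4,5)B 1/3
(5,1)B 1/3
(5,2)A 2/6
(5,3)B 2/4
(5,5)A 0/3
(6,1)B 1/2
(6,3)B 2/3
(6,4)B 3/4
(6,5)B 1/2
Sum over 23 agents: 1/2 + 0/3 + 2/4 + 2/4 + 2/3 + 2/5 + 2/7 + 3/5 + 1/2 + 1/4 + 2/6 + 1/4 + 2/3 + 2/4 + 1/3 + 1/3 + 2/6 + 2/4 + 0/3 + 1/2 + 2/3 + 3/4 + 1/2 = 829/84; mean = 829/84 ÷ 23 = 829/1932 = 0.429089… → 0.429.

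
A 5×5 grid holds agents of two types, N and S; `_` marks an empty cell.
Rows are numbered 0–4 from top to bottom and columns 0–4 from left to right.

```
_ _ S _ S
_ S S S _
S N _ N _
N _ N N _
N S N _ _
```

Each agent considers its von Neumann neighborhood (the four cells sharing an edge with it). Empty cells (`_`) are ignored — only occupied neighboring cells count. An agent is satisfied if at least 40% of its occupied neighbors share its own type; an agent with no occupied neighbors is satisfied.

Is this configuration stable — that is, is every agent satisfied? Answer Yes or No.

No

Row 0: (0,2)S 1/1 ok · (0,4)S 0/0 ok
Row 1: (1,1)S 1/2 ok · (1,2)S 3/3 ok · (1,3)S 1/2 ok
Row 2: (2,0)S 0/2 unhappy · (2,1)N 0/2 unhappy · (2,3)N 1/2 ok
Row 3: (3,0)N 1/2 ok · (3,2)N 2/2 ok · (3,3)N 2/2 ok
Row 4: (4,0)N 1/2 ok · (4,1)S 0/2 unhappy · (4,2)N 1/2 ok
For instance (2,0) has only 0/2 same-type neighbors, below 2/5.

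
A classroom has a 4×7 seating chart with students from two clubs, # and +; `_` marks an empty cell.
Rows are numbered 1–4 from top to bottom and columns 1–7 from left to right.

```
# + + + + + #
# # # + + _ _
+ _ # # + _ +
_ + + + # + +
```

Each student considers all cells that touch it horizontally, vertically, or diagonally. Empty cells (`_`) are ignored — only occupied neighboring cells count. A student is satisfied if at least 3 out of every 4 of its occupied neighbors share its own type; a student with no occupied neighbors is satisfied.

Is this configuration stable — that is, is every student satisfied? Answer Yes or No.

(1,1)# 2/3 ✗
(1,2)+ 1/5 ✗
(1,3)+ 3/5 ✗
(1,4)+ 4/5 ✓
(1,5)+ 4/4 ✓
(1,6)+ 2/3 ✗
(1,7)# 0/1 ✗
(2,1)# 2/4 ✗
(2,2)# 4/7 ✗
(2,3)# 3/7 ✗
(2,4)+ 5/8 ✗
(2,5)+ 5/6 ✓
(3,1)+ 1/3 ✗
(3,3)# 3/7 ✗
(3,4)# 3/8 ✗
(3,5)+ 4/6 ✗
(3,7)+ 2/2 ✓
(4,2)+ 2/3 ✗
(4,3)+ 2/4 ✗
(4,4)+ 2/5 ✗
(4,5)# 1/4 ✗
(4,6)+ 3/4 ✓
(4,7)+ 2/2 ✓
For instance (1,1) has only 2/3 same-type neighbors, below 3/4.

No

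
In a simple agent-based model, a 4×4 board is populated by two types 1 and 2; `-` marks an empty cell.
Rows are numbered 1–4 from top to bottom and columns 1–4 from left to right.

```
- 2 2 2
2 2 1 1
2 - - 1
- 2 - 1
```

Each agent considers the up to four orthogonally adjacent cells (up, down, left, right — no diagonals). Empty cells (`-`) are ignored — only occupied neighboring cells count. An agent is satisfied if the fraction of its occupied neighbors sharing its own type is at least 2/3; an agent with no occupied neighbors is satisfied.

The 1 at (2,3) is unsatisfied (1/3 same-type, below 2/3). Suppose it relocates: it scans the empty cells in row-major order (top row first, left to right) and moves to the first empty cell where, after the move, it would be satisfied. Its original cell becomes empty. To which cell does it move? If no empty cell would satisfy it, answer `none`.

Vacating (2,3). Empty cells in order:
  (1,1): 0/2 same-type → still unsatisfied.
  (3,2): 0/3 same-type → still unsatisfied.
  (3,3): 1/1 same-type → satisfied — stop here.

(3,3)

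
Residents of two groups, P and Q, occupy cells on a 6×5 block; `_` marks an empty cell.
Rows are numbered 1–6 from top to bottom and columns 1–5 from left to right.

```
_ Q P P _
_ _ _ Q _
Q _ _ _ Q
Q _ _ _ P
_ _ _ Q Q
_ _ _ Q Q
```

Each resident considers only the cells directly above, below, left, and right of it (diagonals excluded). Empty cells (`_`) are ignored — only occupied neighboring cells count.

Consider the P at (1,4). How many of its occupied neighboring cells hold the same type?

Occupied neighbors of (1,4): (2,4)=Q, (1,3)=P.
Same type (P): 1 of 2.

1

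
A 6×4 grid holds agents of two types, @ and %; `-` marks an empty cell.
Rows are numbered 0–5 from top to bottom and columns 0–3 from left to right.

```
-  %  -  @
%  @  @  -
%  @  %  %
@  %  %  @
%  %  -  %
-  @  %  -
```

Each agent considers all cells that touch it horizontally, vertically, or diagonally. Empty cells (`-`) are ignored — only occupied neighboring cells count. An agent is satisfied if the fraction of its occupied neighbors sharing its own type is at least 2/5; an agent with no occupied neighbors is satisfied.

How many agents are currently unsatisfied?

Row 0: (0,1)% 1/3 ✗ · (0,3)@ 1/1 ✓
Row 1: (1,0)% 2/4 ✓ · (1,1)@ 2/6 ✗ · (1,2)@ 3/6 ✓
Row 2: (2,0)% 2/5 ✓ · (2,1)@ 3/8 ✗ · (2,2)% 3/7 ✓ · (2,3)% 2/4 ✓
Row 3: (3,0)@ 1/5 ✗ · (3,1)% 5/7 ✓ · (3,2)% 5/7 ✓ · (3,3)@ 0/4 ✗
Row 4: (4,0)% 2/4 ✓ · (4,1)% 4/6 ✓ · (4,3)% 2/3 ✓
Row 5: (5,1)@ 0/3 ✗ · (5,2)% 2/3 ✓
Unsatisfied: (0,1), (1,1), (2,1), (3,0), (3,3), (5,1) — 6 in total.

6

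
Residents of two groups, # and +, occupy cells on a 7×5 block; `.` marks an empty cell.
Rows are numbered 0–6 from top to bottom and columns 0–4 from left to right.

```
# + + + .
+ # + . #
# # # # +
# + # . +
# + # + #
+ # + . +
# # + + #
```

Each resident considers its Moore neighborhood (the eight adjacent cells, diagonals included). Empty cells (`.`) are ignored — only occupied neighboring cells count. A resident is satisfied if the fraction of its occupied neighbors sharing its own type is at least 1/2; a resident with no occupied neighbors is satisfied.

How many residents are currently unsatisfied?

Row 0: (0,0)# 1/3 not · (0,1)+ 3/5 satisfied · (0,2)+ 3/4 satisfied · (0,3)+ 2/3 satisfied
Row 1: (1,0)+ 1/5 not · (1,1)# 4/8 satisfied · (1,2)+ 3/7 not · (1,4)# 1/3 not
Row 2: (2,0)# 3/5 satisfied · (2,1)# 5/8 satisfied · (2,2)# 4/6 satisfied · (2,3)# 3/6 satisfied · (2,4)+ 1/3 not
Row 3: (3,0)# 3/5 satisfied · (3,1)+ 1/8 not · (3,2)# 4/7 satisfied · (3,4)+ 2/4 satisfied
Row 4: (4,0)# 2/5 not · (4,1)+ 3/8 not · (4,2)# 2/6 not · (4,3)+ 3/6 satisfied · (4,4)# 0/3 not
Row 5: (5,0)+ 1/5 not · (5,1)# 4/8 satisfied · (5,2)+ 4/7 satisfied · (5,4)+ 2/4 satisfied
Row 6: (6,0)# 2/3 satisfied · (6,1)# 2/5 not · (6,2)+ 2/4 satisfied · (6,3)+ 3/4 satisfied · (6,4)# 0/2 not
Unsatisfied: (0,0), (1,0), (1,2), (1,4), (2,4), (3,1), (4,0), (4,1), (4,2), (4,4), (5,0), (6,1), (6,4) — 13 in total.

13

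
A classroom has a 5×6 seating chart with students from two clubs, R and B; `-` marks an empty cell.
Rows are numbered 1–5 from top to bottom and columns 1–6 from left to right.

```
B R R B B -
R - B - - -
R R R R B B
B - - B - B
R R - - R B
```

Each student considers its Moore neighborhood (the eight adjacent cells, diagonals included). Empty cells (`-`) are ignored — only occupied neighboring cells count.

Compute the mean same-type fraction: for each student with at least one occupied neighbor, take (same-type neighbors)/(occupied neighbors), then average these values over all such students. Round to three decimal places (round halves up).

0.484

Row 1: (1,1)B 0/2 · (1,2)R 2/4 · (1,3)R 1/3 · (1,4)B 2/3 · (1,5)B 1/1
Row 2: (2,1)R 3/4 · (2,3)B 1/6
Row 3: (3,1)R 2/3 · (3,2)R 3/5 · (3,3)R 2/4 · (3,4)R 1/4 · (3,5)B 3/4 · (3,6)B 2/2
Row 4: (4,1)B 0/4 · (4,4)B 1/4 · (4,6)B 3/4
Row 5: (5,1)R 1/2 · (5,2)R 1/2 · (5,5)R 0/3 · (5,6)B 1/2
Sum over 20 students: 0/2 + 2/4 + 1/3 + 2/3 + 1/1 + 3/4 + 1/6 + 2/3 + 3/5 + 2/4 + 1/4 + 3/4 + 2/2 + 0/4 + 1/4 + 3/4 + 1/2 + 1/2 + 0/3 + 1/2 = 581/60; mean = 581/60 ÷ 20 = 581/1200 = 0.484166… → 0.484.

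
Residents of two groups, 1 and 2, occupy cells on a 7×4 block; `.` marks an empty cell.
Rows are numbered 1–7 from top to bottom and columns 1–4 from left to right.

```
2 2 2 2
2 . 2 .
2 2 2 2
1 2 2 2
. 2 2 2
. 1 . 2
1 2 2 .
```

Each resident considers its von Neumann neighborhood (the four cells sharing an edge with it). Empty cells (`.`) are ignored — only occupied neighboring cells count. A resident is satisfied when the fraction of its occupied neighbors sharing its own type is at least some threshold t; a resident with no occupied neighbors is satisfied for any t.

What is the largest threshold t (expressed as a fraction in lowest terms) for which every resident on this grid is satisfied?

(1,1)2 2/2
(1,2)2 2/2
(1,3)2 3/3
(1,4)2 1/1
(2,1)2 2/2
(2,3)2 2/2
(3,1)2 2/3
(3,2)2 3/3
(3,3)2 4/4
(3,4)2 2/2
(4,1)1 0/2
(4,2)2 3/4
(4,3)2 4/4
(4,4)2 3/3
(5,2)2 2/3
(5,3)2 3/3
(5,4)2 3/3
(6,2)1 0/2
(6,4)2 1/1
(7,1)1 0/1
(7,2)2 1/3
(7,3)2 1/1
The smallest same-type fraction is 0/2 at (4,1), which reduces to 0/1. Any threshold above that leaves this resident unsatisfied.

0/1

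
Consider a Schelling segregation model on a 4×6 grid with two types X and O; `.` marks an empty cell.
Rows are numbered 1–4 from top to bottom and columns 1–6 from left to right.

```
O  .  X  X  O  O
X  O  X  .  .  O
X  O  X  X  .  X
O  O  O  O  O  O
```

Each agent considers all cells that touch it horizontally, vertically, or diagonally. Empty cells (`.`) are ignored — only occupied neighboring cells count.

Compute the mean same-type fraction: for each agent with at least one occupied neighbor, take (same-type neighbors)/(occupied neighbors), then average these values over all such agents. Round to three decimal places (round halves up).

0.506

Row 1: (1,1)O 1/2 · (1,3)X 2/3 · (1,4)X 2/3 · (1,5)O 2/3 · (1,6)O 2/2
Row 2: (2,1)X 1/4 · (2,2)O 2/7 · (2,3)X 4/6 · (2,6)O 2/3
Row 3: (3,1)X 1/5 · (3,2)O 4/8 · (3,3)X 2/7 · (3,4)X 2/5 · (3,6)X 0/3
Row 4: (4,1)O 2/3 · (4,2)O 3/5 · (4,3)O 3/5 · (4,4)O 2/4 · (4,5)O 2/4 · (4,6)O 1/2
Sum over 20 agents: 1/2 + 2/3 + 2/3 + 2/3 + 2/2 + 1/4 + 2/7 + 4/6 + 2/3 + 1/5 + 4/8 + 2/7 + 2/5 + 0/3 + 2/3 + 3/5 + 3/5 + 2/4 + 2/4 + 1/2 = 1417/140; mean = 1417/140 ÷ 20 = 1417/2800 = 0.506071… → 0.506.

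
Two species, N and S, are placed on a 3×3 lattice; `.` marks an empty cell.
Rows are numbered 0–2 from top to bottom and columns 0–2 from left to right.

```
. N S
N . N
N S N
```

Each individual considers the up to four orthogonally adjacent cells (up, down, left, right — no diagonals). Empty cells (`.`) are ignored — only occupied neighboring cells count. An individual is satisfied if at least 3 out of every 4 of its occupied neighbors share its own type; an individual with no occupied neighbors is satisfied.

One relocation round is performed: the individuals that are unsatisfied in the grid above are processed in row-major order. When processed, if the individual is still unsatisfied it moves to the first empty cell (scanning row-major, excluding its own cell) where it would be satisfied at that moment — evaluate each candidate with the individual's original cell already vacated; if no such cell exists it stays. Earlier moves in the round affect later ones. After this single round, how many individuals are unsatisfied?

Initially unsatisfied (in order): (0,1), (0,2), (1,2), (2,0), (2,1), (2,2).
  (0,1) → (0,0).
  (0,2): no empty cell satisfies it; stays.
  (1,2): no empty cell satisfies it; stays.
  (2,0): no empty cell satisfies it; stays.
  (2,1): no empty cell satisfies it; stays.
  (2,2): no empty cell satisfies it; stays.
Resulting grid:
N . S
N . N
N S N
Unsatisfied now: (0,2), (1,2), (2,0), (2,1), (2,2).

5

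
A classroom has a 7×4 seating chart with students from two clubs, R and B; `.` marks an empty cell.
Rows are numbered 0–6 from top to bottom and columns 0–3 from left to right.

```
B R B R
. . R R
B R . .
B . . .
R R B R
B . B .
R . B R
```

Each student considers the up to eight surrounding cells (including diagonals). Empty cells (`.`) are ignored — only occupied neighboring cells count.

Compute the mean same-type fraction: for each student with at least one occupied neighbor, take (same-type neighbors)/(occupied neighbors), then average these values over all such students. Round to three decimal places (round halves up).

Row 0: (0,0)B 0/1 · (0,1)R 1/3 · (0,2)B 0/4 · (0,3)R 2/3
Row 1: (1,2)R 4/5 · (1,3)R 2/3
Row 2: (2,0)B 1/2 · (2,1)R 1/3
Row 3: (3,0)B 1/4
Row 4: (4,0)R 1/3 · (4,1)R 1/5 · (4,2)B 1/3 · (4,3)R 0/2
Row 5: (5,0)B 0/3 · (5,2)B 2/5
Row 6: (6,0)R 0/1 · (6,2)B 1/2 · (6,3)R 0/2
Sum over 18 students: 0/1 + 1/3 + 0/4 + 2/3 + 4/5 + 2/3 + 1/2 + 1/3 + 1/4 + 1/3 + 1/5 + 1/3 + 0/2 + 0/3 + 2/5 + 0/1 + 1/2 + 0/2 = 319/60; mean = 319/60 ÷ 18 = 319/1080 = 0.295370… → 0.295.

0.295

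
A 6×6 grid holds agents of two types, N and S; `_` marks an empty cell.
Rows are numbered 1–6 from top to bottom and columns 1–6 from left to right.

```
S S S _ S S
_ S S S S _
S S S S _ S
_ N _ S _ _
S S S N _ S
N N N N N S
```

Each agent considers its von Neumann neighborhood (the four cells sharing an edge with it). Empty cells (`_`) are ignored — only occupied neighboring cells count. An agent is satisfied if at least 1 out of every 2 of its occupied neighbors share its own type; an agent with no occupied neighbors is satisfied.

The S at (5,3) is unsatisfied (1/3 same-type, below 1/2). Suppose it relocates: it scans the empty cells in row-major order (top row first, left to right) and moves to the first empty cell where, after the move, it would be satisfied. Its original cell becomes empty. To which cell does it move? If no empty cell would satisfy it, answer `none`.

(1,4)

Vacating (5,3). Empty cells in order:
  (1,4): 3/3 same-type → satisfied — stop here.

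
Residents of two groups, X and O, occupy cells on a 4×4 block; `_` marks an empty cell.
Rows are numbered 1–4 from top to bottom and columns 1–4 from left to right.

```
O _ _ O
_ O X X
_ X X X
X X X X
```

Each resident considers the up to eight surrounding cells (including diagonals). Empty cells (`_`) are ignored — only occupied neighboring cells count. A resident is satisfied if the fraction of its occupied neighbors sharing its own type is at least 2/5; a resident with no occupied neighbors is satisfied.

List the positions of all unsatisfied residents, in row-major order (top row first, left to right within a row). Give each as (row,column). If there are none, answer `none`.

(1,1)O 1/1 ok
(1,4)O 0/2 unhappy
(2,2)O 1/4 unhappy
(2,3)X 4/6 ok
(2,4)X 3/4 ok
(3,2)X 5/6 ok
(3,3)X 7/8 ok
(3,4)X 5/5 ok
(4,1)X 2/2 ok
(4,2)X 4/4 ok
(4,3)X 5/5 ok
(4,4)X 3/3 ok

(1,4), (2,2)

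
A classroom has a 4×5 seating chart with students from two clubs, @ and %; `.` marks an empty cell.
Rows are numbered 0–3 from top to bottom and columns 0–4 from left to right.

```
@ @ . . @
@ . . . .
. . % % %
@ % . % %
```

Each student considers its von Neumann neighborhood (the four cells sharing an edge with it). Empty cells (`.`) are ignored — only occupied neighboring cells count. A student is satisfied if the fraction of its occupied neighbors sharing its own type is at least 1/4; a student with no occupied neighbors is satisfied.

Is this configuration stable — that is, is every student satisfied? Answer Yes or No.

Row 0: (0,0)@ 2/2 satisfied · (0,1)@ 1/1 satisfied · (0,4)@ 0/0 satisfied
Row 1: (1,0)@ 1/1 satisfied
Row 2: (2,2)% 1/1 satisfied · (2,3)% 3/3 satisfied · (2,4)% 2/2 satisfied
Row 3: (3,0)@ 0/1 not · (3,1)% 0/1 not · (3,3)% 2/2 satisfied · (3,4)% 2/2 satisfied
For instance (3,0) has only 0/1 same-type neighbors, below 1/4.

No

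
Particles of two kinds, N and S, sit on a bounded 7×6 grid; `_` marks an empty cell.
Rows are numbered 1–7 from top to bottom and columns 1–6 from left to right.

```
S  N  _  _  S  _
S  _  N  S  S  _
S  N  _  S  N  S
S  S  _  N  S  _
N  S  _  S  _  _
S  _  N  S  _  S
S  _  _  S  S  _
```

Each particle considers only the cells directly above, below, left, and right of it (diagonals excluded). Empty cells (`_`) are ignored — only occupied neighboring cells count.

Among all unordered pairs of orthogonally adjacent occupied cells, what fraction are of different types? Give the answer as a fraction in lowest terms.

Scan each occupied cell's neighbors to the right and below so each pair is counted once.
Row 1: S(1,1)–N(1,2)≠ S(1,1)–S(2,1)= S(1,5)–S(2,5)=  → 1/3 unlike.
Row 2: S(2,1)–S(3,1)= N(2,3)–S(2,4)≠ S(2,4)–S(2,5)= S(2,4)–S(3,4)= S(2,5)–N(3,5)≠  → 2/5 unlike.
Row 3: S(3,1)–N(3,2)≠ S(3,1)–S(4,1)= N(3,2)–S(4,2)≠ S(3,4)–N(3,5)≠ S(3,4)–N(4,4)≠ N(3,5)–S(3,6)≠ N(3,5)–S(4,5)≠  → 6/7 unlike.
Row 4: S(4,1)–S(4,2)= S(4,1)–N(5,1)≠ S(4,2)–S(5,2)= N(4,4)–S(4,5)≠ N(4,4)–S(5,4)≠  → 3/5 unlike.
Row 5: N(5,1)–S(5,2)≠ N(5,1)–S(6,1)≠ S(5,4)–S(6,4)=  → 2/3 unlike.
Row 6: S(6,1)–S(7,1)= N(6,3)–S(6,4)≠ S(6,4)–S(7,4)=  → 1/3 unlike.
Row 7: S(7,4)–S(7,5)=  → 0/1 unlike.
Total adjacent occupied pairs: 27; unlike-type pairs: 15.
15/27 reduces to 5/9.

5/9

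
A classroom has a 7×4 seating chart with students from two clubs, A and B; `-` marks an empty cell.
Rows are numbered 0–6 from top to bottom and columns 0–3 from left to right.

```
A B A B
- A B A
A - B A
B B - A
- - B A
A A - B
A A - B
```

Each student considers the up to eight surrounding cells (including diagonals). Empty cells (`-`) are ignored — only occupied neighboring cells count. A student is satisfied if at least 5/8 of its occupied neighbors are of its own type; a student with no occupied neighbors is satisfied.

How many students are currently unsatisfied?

(0,0)A 1/2 ✗
(0,1)B 1/4 ✗
(0,2)A 2/5 ✗
(0,3)B 1/3 ✗
(1,1)A 3/6 ✗
(1,2)B 3/7 ✗
(1,3)A 2/5 ✗
(2,0)A 1/3 ✗
(2,2)B 2/6 ✗
(2,3)A 2/4 ✗
(3,0)B 1/2 ✗
(3,1)B 3/4 ✓
(3,3)A 2/4 ✗
(4,2)B 2/5 ✗
(4,3)A 1/3 ✗
(5,0)A 3/3 ✓
(5,1)A 3/4 ✓
(5,3)B 2/3 ✓
(6,0)A 3/3 ✓
(6,1)A 3/3 ✓
(6,3)B 1/1 ✓
Unsatisfied: (0,0), (0,1), (0,2), (0,3), (1,1), (1,2), (1,3), (2,0), (2,2), (2,3), (3,0), (3,3), (4,2), (4,3) — 14 in total.

14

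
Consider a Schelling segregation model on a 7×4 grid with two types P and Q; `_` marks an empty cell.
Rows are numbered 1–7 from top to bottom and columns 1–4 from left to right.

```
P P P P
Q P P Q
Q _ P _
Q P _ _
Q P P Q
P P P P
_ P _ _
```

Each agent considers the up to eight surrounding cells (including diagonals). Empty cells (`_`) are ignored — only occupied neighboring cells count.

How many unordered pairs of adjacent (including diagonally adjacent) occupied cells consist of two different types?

18

Scan each occupied cell's neighbors to the right and below (and the two forward diagonals) so each pair is counted once.
From row 1: 4 unlike of 13 pairs (running 4/13).
From row 2: 4 unlike of 8 pairs (running 8/21).
From row 3: 1 unlike of 3 pairs (running 9/24).
From row 4: 3 unlike of 6 pairs (running 12/30).
From row 5: 6 unlike of 13 pairs (running 18/43).
From row 6: 0 unlike of 6 pairs (running 18/49).
Total adjacent occupied pairs: 49; unlike-type pairs: 18.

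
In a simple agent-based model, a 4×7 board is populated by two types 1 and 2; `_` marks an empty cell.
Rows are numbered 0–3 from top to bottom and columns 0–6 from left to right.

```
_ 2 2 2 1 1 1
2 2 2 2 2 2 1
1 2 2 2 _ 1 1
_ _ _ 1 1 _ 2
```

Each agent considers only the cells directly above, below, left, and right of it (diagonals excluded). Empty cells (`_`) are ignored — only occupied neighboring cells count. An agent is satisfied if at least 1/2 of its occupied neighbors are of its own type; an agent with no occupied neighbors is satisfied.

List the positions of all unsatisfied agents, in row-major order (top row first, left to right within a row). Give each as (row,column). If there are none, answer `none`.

(0,4), (1,5), (2,0), (3,6)

Row 0: (0,1)2 2/2 ✓ · (0,2)2 3/3 ✓ · (0,3)2 2/3 ✓ · (0,4)1 1/3 ✗ · (0,5)1 2/3 ✓ · (0,6)1 2/2 ✓
Row 1: (1,0)2 1/2 ✓ · (1,1)2 4/4 ✓ · (1,2)2 4/4 ✓ · (1,3)2 4/4 ✓ · (1,4)2 2/3 ✓ · (1,5)2 1/4 ✗ · (1,6)1 2/3 ✓
Row 2: (2,0)1 0/2 ✗ · (2,1)2 2/3 ✓ · (2,2)2 3/3 ✓ · (2,3)2 2/3 ✓ · (2,5)1 1/2 ✓ · (2,6)1 2/3 ✓
Row 3: (3,3)1 1/2 ✓ · (3,4)1 1/1 ✓ · (3,6)2 0/1 ✗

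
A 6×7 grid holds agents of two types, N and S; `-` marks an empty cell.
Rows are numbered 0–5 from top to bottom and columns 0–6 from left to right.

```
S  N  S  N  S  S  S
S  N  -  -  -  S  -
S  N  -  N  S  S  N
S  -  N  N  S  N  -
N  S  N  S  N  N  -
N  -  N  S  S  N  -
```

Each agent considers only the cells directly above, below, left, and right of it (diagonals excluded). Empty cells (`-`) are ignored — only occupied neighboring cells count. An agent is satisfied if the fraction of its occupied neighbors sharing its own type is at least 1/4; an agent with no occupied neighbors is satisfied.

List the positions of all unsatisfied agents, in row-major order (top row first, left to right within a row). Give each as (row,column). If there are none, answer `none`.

(0,2), (0,3), (2,6), (4,1)

(0,0)S 1/2 ✓
(0,1)N 1/3 ✓
(0,2)S 0/2 ✗
(0,3)N 0/2 ✗
(0,4)S 1/2 ✓
(0,5)S 3/3 ✓
(0,6)S 1/1 ✓
(1,0)S 2/3 ✓
(1,1)N 2/3 ✓
(1,5)S 2/2 ✓
(2,0)S 2/3 ✓
(2,1)N 1/2 ✓
(2,3)N 1/2 ✓
(2,4)S 2/3 ✓
(2,5)S 2/4 ✓
(2,6)N 0/1 ✗
(3,0)S 1/2 ✓
(3,2)N 2/2 ✓
(3,3)N 2/4 ✓
(3,4)S 1/4 ✓
(3,5)N 1/3 ✓
(4,0)N 1/3 ✓
(4,1)S 0/2 ✗
(4,2)N 2/4 ✓
(4,3)S 1/4 ✓
(4,4)N 1/4 ✓
(4,5)N 3/3 ✓
(5,0)N 1/1 ✓
(5,2)N 1/2 ✓
(5,3)S 2/3 ✓
(5,4)S 1/3 ✓
(5,5)N 1/2 ✓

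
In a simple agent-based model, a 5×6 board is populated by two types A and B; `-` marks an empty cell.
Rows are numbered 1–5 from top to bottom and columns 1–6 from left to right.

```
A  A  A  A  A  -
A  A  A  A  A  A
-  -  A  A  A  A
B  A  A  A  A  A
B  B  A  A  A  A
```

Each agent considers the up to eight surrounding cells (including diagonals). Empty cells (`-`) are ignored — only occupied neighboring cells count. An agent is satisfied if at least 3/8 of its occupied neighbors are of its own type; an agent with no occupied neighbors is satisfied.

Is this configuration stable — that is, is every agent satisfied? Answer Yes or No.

Row 1: (1,1)A 3/3 satisfied · (1,2)A 5/5 satisfied · (1,3)A 5/5 satisfied · (1,4)A 5/5 satisfied · (1,5)A 4/4 satisfied
Row 2: (2,1)A 3/3 satisfied · (2,2)A 6/6 satisfied · (2,3)A 7/7 satisfied · (2,4)A 8/8 satisfied · (2,5)A 7/7 satisfied · (2,6)A 4/4 satisfied
Row 3: (3,3)A 7/7 satisfied · (3,4)A 8/8 satisfied · (3,5)A 8/8 satisfied · (3,6)A 5/5 satisfied
Row 4: (4,1)B 2/3 satisfied · (4,2)A 3/6 satisfied · (4,3)A 6/7 satisfied · (4,4)A 8/8 satisfied · (4,5)A 8/8 satisfied · (4,6)A 5/5 satisfied
Row 5: (5,1)B 2/3 satisfied · (5,2)B 2/5 satisfied · (5,3)A 4/5 satisfied · (5,4)A 5/5 satisfied · (5,5)A 5/5 satisfied · (5,6)A 3/3 satisfied
All meet the threshold, so the configuration is stable.

Yes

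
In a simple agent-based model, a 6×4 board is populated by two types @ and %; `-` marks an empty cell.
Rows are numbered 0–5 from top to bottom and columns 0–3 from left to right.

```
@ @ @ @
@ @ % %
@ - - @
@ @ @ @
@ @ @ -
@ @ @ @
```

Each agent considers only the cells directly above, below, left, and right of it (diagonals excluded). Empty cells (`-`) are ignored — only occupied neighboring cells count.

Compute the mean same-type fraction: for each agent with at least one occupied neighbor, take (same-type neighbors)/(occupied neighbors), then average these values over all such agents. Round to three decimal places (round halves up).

0.857

Row 0: (0,0)@ 2/2 · (0,1)@ 3/3 · (0,2)@ 2/3 · (0,3)@ 1/2
Row 1: (1,0)@ 3/3 · (1,1)@ 2/3 · (1,2)% 1/3 · (1,3)% 1/3
Row 2: (2,0)@ 2/2 · (2,3)@ 1/2
Row 3: (3,0)@ 3/3 · (3,1)@ 3/3 · (3,2)@ 3/3 · (3,3)@ 2/2
Row 4: (4,0)@ 3/3 · (4,1)@ 4/4 · (4,2)@ 3/3
Row 5: (5,0)@ 2/2 · (5,1)@ 3/3 · (5,2)@ 3/3 · (5,3)@ 1/1
Sum over 21 agents: 2/2 + 3/3 + 2/3 + 1/2 + 3/3 + 2/3 + 1/3 + 1/3 + 2/2 + 1/2 + 3/3 + 3/3 + 3/3 + 2/2 + 3/3 + 4/4 + 3/3 + 2/2 + 3/3 + 3/3 + 1/1 = 18; mean = 18 ÷ 21 = 6/7 = 0.857142… → 0.857.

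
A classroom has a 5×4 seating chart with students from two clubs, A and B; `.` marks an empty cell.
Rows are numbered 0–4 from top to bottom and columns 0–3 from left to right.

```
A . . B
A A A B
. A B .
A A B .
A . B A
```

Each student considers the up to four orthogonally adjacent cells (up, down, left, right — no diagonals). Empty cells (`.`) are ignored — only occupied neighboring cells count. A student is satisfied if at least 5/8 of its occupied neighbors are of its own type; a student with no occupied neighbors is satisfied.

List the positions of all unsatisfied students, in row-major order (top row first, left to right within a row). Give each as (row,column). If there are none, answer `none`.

Row 0: (0,0)A 1/1 ok · (0,3)B 1/1 ok
Row 1: (1,0)A 2/2 ok · (1,1)A 3/3 ok · (1,2)A 1/3 unhappy · (1,3)B 1/2 unhappy
Row 2: (2,1)A 2/3 ok · (2,2)B 1/3 unhappy
Row 3: (3,0)A 2/2 ok · (3,1)A 2/3 ok · (3,2)B 2/3 ok
Row 4: (4,0)A 1/1 ok · (4,2)B 1/2 unhappy · (4,3)A 0/1 unhappy

(1,2), (1,3), (2,2), (4,2), (4,3)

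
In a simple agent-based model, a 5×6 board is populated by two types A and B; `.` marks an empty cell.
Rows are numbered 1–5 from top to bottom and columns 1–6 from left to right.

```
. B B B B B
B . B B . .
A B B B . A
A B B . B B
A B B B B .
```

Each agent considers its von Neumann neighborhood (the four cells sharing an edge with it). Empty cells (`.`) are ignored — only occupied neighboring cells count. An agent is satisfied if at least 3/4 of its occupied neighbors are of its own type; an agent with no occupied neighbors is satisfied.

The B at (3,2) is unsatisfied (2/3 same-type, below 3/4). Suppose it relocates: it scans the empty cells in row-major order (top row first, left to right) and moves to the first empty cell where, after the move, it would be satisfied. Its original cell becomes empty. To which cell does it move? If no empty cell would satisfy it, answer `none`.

(1,1)

Vacating (3,2). Empty cells in order:
  (1,1): 2/2 same-type → satisfied — stop here.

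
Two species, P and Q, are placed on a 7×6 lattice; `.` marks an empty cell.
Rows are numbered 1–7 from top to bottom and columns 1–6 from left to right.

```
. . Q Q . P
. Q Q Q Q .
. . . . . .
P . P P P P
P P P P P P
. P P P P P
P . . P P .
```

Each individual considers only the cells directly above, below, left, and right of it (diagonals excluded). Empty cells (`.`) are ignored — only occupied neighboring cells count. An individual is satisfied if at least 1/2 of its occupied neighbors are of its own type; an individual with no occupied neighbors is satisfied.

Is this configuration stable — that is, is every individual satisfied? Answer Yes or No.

Yes

(1,3)Q 2/2 ✓
(1,4)Q 2/2 ✓
(1,6)P 0/0 ✓
(2,2)Q 1/1 ✓
(2,3)Q 3/3 ✓
(2,4)Q 3/3 ✓
(2,5)Q 1/1 ✓
(4,1)P 1/1 ✓
(4,3)P 2/2 ✓
(4,4)P 3/3 ✓
(4,5)P 3/3 ✓
(4,6)P 2/2 ✓
(5,1)P 2/2 ✓
(5,2)P 3/3 ✓
(5,3)P 4/4 ✓
(5,4)P 4/4 ✓
(5,5)P 4/4 ✓
(5,6)P 3/3 ✓
(6,2)P 2/2 ✓
(6,3)P 3/3 ✓
(6,4)P 4/4 ✓
(6,5)P 4/4 ✓
(6,6)P 2/2 ✓
(7,1)P 0/0 ✓
(7,4)P 2/2 ✓
(7,5)P 2/2 ✓
All meet the threshold, so the configuration is stable.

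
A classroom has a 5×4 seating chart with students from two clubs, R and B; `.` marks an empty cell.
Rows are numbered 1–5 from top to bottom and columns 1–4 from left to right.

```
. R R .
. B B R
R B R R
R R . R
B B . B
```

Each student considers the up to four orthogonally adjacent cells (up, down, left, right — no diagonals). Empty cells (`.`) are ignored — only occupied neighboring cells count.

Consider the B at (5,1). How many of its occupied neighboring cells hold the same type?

1

Occupied neighbors of (5,1): (4,1)=R, (5,2)=B.
Same type (B): 1 of 2.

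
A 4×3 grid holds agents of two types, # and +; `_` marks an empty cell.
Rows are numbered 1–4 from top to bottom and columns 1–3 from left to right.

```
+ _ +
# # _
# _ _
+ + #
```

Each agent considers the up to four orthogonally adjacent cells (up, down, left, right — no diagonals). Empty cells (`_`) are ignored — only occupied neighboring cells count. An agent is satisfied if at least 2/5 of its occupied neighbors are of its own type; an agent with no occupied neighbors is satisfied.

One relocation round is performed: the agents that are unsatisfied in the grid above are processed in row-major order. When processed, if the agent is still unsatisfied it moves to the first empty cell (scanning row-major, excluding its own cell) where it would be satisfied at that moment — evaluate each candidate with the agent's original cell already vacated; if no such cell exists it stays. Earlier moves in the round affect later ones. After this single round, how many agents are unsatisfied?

Initially unsatisfied (in order): (1,1), (4,3).
  (1,1) → (1,2).
  (4,3) → (1,1).
Resulting grid:
# + +
# # _
# _ _
+ + _
Unsatisfied now: (1,2).

1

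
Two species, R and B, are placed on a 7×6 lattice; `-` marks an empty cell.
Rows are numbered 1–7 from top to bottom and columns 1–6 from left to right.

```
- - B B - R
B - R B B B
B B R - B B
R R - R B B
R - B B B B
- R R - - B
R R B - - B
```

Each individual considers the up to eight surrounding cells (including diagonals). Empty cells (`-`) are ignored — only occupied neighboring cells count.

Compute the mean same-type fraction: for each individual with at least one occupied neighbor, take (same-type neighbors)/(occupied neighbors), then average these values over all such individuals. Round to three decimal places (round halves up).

0.654

(1,3)B 2/3
(1,4)B 3/4
(1,6)R 0/2
(2,1)B 2/2
(2,3)R 1/5
(2,4)B 4/6
(2,5)B 5/6
(2,6)B 3/4
(3,1)B 2/4
(3,2)B 2/6
(3,3)R 3/5
(3,5)B 6/7
(3,6)B 5/5
(4,1)R 2/4
(4,2)R 3/6
(4,4)R 1/6
(4,5)B 6/7
(4,6)B 5/5
(5,1)R 3/3
(5,3)B 1/5
(5,4)B 3/5
(5,5)B 5/6
(5,6)B 4/4
(6,2)R 4/6
(6,3)R 2/5
(6,6)B 3/3
(7,1)R 2/2
(7,2)R 3/4
(7,3)B 0/3
(7,6)B 1/1
Sum over 30 individuals: 2/3 + 3/4 + 0/2 + 2/2 + 1/5 + 4/6 + 5/6 + 3/4 + 2/4 + 2/6 + 3/5 + 6/7 + 5/5 + 2/4 + 3/6 + 1/6 + 6/7 + 5/5 + 3/3 + 1/5 + 3/5 + 5/6 + 4/4 + 4/6 + 2/5 + 3/3 + 2/2 + 3/4 + 0/3 + 1/1 = 1649/84; mean = 1649/84 ÷ 30 = 1649/2520 = 0.654365… → 0.654.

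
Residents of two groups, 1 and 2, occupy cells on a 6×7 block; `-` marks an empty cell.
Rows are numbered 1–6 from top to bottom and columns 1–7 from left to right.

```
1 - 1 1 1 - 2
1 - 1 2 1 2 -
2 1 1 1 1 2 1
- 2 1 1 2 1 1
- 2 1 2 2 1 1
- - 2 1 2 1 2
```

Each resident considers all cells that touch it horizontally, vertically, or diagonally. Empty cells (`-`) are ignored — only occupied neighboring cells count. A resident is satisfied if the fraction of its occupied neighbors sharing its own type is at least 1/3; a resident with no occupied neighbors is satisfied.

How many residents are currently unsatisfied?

4

Row 1: (1,1)1 1/1 ✓ · (1,3)1 2/3 ✓ · (1,4)1 4/5 ✓ · (1,5)1 2/4 ✓ · (1,7)2 1/1 ✓
Row 2: (2,1)1 2/3 ✓ · (2,3)1 5/6 ✓ · (2,4)2 0/8 ✗ · (2,5)1 4/7 ✓ · (2,6)2 2/6 ✓
Row 3: (3,1)2 1/3 ✓ · (3,2)1 4/6 ✓ · (3,3)1 5/7 ✓ · (3,4)1 6/8 ✓ · (3,5)1 4/8 ✓ · (3,6)2 2/7 ✗ · (3,7)1 2/4 ✓
Row 4: (4,2)2 2/6 ✓ · (4,3)1 5/8 ✓ · (4,4)1 5/8 ✓ · (4,5)2 3/8 ✓ · (4,6)1 5/8 ✓ · (4,7)1 4/5 ✓
Row 5: (5,2)2 2/4 ✓ · (5,3)1 3/7 ✓ · (5,4)2 4/8 ✓ · (5,5)2 3/8 ✓ · (5,6)1 4/8 ✓ · (5,7)1 4/5 ✓
Row 6: (6,3)2 2/4 ✓ · (6,4)1 1/5 ✗ · (6,5)2 2/5 ✓ · (6,6)1 2/5 ✓ · (6,7)2 0/3 ✗
Unsatisfied: (2,4), (3,6), (6,4), (6,7) — 4 in total.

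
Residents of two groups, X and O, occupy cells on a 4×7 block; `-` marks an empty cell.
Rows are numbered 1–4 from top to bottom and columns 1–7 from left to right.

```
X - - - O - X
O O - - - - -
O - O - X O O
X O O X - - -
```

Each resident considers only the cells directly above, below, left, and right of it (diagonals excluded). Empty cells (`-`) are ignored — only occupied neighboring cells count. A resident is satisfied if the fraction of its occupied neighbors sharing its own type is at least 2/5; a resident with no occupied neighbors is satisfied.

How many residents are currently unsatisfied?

4

(1,1)X 0/1 ✗
(1,5)O 0/0 ✓
(1,7)X 0/0 ✓
(2,1)O 2/3 ✓
(2,2)O 1/1 ✓
(3,1)O 1/2 ✓
(3,3)O 1/1 ✓
(3,5)X 0/1 ✗
(3,6)O 1/2 ✓
(3,7)O 1/1 ✓
(4,1)X 0/2 ✗
(4,2)O 1/2 ✓
(4,3)O 2/3 ✓
(4,4)X 0/1 ✗
Unsatisfied: (1,1), (3,5), (4,1), (4,4) — 4 in total.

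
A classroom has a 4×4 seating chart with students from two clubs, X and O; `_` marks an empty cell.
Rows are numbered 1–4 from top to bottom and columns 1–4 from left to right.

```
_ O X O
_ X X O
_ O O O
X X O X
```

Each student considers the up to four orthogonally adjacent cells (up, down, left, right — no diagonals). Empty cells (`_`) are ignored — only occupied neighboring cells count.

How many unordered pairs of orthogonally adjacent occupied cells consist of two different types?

Scan each occupied cell's neighbors to the right and below so each pair is counted once.
From row 1: 3 unlike of 5 pairs (running 3/5).
From row 2: 3 unlike of 5 pairs (running 6/10).
From row 3: 2 unlike of 5 pairs (running 8/15).
From row 4: 2 unlike of 3 pairs (running 10/18).
Total adjacent occupied pairs: 18; unlike-type pairs: 10.

10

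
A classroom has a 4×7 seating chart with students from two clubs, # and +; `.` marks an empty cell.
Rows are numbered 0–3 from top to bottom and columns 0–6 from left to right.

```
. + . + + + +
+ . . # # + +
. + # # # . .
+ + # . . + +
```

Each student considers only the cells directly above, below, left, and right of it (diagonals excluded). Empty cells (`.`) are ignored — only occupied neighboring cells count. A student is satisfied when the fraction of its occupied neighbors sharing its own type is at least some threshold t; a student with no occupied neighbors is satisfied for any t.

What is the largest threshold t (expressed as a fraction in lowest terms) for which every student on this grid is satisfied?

1/2

(0,1)+ — no occupied neighbors
(0,3)+ 1/2
(0,4)+ 2/3
(0,5)+ 3/3
(0,6)+ 2/2
(1,0)+ — no occupied neighbors
(1,3)# 2/3
(1,4)# 2/4
(1,5)+ 2/3
(1,6)+ 2/2
(2,1)+ 1/2
(2,2)# 2/3
(2,3)# 3/3
(2,4)# 2/2
(3,0)+ 1/1
(3,1)+ 2/3
(3,2)# 1/2
(3,5)+ 1/1
(3,6)+ 1/1
The smallest same-type fraction is 1/2 at (0,3), which reduces to 1/2. Any threshold above that leaves this student unsatisfied.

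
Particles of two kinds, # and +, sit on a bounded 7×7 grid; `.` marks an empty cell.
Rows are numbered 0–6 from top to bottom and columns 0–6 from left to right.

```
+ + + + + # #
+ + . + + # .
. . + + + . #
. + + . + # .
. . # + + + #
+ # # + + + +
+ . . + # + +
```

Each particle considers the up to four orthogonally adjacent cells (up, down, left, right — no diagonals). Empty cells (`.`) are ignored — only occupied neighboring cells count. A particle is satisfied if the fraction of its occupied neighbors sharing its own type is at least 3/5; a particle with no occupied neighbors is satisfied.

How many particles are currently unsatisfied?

Row 0: (0,0)+ 2/2 satisfied · (0,1)+ 3/3 satisfied · (0,2)+ 2/2 satisfied · (0,3)+ 3/3 satisfied · (0,4)+ 2/3 satisfied · (0,5)# 2/3 satisfied · (0,6)# 1/1 satisfied
Row 1: (1,0)+ 2/2 satisfied · (1,1)+ 2/2 satisfied · (1,3)+ 3/3 satisfied · (1,4)+ 3/4 satisfied · (1,5)# 1/2 not
Row 2: (2,2)+ 2/2 satisfied · (2,3)+ 3/3 satisfied · (2,4)+ 3/3 satisfied · (2,6)# 0/0 satisfied
Row 3: (3,1)+ 1/1 satisfied · (3,2)+ 2/3 satisfied · (3,4)+ 2/3 satisfied · (3,5)# 0/2 not
Row 4: (4,2)# 1/3 not · (4,3)+ 2/3 satisfied · (4,4)+ 4/4 satisfied · (4,5)+ 2/4 not · (4,6)# 0/2 not
Row 5: (5,0)+ 1/2 not · (5,1)# 1/2 not · (5,2)# 2/3 satisfied · (5,3)+ 3/4 satisfied · (5,4)+ 3/4 satisfied · (5,5)+ 4/4 satisfied · (5,6)+ 2/3 satisfied
Row 6: (6,0)+ 1/1 satisfied · (6,3)+ 1/2 not · (6,4)# 0/3 not · (6,5)+ 2/3 satisfied · (6,6)+ 2/2 satisfied
Unsatisfied: (1,5), (3,5), (4,2), (4,5), (4,6), (5,0), (5,1), (6,3), (6,4) — 9 in total.

9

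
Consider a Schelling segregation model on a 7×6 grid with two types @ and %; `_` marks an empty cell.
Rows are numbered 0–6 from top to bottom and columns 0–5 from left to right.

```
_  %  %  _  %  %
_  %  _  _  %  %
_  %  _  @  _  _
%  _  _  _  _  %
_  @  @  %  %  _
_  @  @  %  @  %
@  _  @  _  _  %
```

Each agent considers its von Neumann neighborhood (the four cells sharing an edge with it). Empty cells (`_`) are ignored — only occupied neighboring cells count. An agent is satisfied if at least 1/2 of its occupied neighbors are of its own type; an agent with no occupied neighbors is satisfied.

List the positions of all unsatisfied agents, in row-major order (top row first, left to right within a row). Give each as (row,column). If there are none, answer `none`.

(5,3), (5,4)

Row 0: (0,1)% 2/2 ok · (0,2)% 1/1 ok · (0,4)% 2/2 ok · (0,5)% 2/2 ok
Row 1: (1,1)% 2/2 ok · (1,4)% 2/2 ok · (1,5)% 2/2 ok
Row 2: (2,1)% 1/1 ok · (2,3)@ 0/0 ok
Row 3: (3,0)% 0/0 ok · (3,5)% 0/0 ok
Row 4: (4,1)@ 2/2 ok · (4,2)@ 2/3 ok · (4,3)% 2/3 ok · (4,4)% 1/2 ok
Row 5: (5,1)@ 2/2 ok · (5,2)@ 3/4 ok · (5,3)% 1/3 unhappy · (5,4)@ 0/3 unhappy · (5,5)% 1/2 ok
Row 6: (6,0)@ 0/0 ok · (6,2)@ 1/1 ok · (6,5)% 1/1 ok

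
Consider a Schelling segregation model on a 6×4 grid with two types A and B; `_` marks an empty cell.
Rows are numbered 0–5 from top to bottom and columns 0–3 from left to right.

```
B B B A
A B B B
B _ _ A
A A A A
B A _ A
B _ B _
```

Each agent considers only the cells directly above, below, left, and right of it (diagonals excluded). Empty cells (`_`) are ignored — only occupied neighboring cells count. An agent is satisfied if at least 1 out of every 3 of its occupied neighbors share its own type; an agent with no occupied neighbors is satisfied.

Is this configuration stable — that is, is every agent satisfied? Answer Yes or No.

Row 0: (0,0)B 1/2 ok · (0,1)B 3/3 ok · (0,2)B 2/3 ok · (0,3)A 0/2 unhappy
Row 1: (1,0)A 0/3 unhappy · (1,1)B 2/3 ok · (1,2)B 3/3 ok · (1,3)B 1/3 ok
Row 2: (2,0)B 0/2 unhappy · (2,3)A 1/2 ok
Row 3: (3,0)A 1/3 ok · (3,1)A 3/3 ok · (3,2)A 2/2 ok · (3,3)A 3/3 ok
Row 4: (4,0)B 1/3 ok · (4,1)A 1/2 ok · (4,3)A 1/1 ok
Row 5: (5,0)B 1/1 ok · (5,2)B 0/0 ok
For instance (0,3) has only 0/2 same-type neighbors, below 1/3.

No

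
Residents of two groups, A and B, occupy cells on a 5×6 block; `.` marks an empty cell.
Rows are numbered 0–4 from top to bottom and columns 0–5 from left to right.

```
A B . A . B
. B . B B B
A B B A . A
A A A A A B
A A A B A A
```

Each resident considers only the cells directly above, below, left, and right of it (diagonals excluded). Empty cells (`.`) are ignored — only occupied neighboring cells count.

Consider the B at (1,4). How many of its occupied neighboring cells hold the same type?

2

Occupied neighbors of (1,4): (1,3)=B, (1,5)=B.
Same type (B): 2 of 2.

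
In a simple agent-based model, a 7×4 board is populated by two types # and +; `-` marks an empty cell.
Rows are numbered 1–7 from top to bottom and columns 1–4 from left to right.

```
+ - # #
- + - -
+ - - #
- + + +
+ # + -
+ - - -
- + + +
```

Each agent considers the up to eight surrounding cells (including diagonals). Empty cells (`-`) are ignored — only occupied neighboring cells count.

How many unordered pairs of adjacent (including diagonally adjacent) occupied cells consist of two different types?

Scan each occupied cell's neighbors to the right and below (and the two forward diagonals) so each pair is counted once.
From row 1: 1 unlike of 3 pairs (running 1/3).
From row 2: 0 unlike of 1 pairs (running 1/4).
From row 3: 2 unlike of 3 pairs (running 3/7).
From row 4: 2 unlike of 8 pairs (running 5/15).
From row 5: 3 unlike of 4 pairs (running 8/19).
From row 6: 0 unlike of 1 pairs (running 8/20).
From row 7: 0 unlike of 2 pairs (running 8/22).
Total adjacent occupied pairs: 22; unlike-type pairs: 8.

8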